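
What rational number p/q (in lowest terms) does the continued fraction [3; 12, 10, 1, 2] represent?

Start with 2.
1 + 1/(2/1) = 1 + 1/2 = 3/2
10 + 1/(3/2) = 10 + 2/3 = 32/3
12 + 1/(32/3) = 12 + 3/32 = 387/32
3 + 1/(387/32) = 3 + 32/387 = 1193/387

1193/387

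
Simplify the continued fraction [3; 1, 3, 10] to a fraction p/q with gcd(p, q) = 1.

154/41

a_0 = 3: 3/1
a_1 = 1: 4/1
a_2 = 3: 15/4
a_3 = 10: 154/41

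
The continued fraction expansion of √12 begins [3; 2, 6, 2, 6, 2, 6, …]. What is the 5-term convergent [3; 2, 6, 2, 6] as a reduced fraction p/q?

627/181

a_0 = 3: 3/1
a_1 = 2: 7/2
a_2 = 6: 45/13
a_3 = 2: 97/28
a_4 = 6: 627/181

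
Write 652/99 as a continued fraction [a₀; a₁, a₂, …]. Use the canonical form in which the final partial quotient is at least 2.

[6; 1, 1, 2, 2, 2, 3]

Repeatedly divide and take the remainder:
652 ÷ 99 → quotient 6, remainder 58
99 ÷ 58 → quotient 1, remainder 41
58 ÷ 41 → quotient 1, remainder 17
41 ÷ 17 → quotient 2, remainder 7
17 ÷ 7 → quotient 2, remainder 3
7 ÷ 3 → quotient 2, remainder 1
3 ÷ 1 → quotient 3, remainder 0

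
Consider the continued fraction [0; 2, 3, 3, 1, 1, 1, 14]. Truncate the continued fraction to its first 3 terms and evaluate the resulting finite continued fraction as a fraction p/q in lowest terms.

3/7

Start with 3.
2 + 1/(3/1) = 2 + 1/3 = 7/3
0 + 1/(7/3) = 0 + 3/7 = 3/7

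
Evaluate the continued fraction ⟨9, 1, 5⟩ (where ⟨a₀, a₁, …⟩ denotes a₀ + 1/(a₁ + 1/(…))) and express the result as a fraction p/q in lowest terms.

Collapse the nested fraction from the inside out:
Start with 5.
1 + 1/(5/1) = 1 + 1/5 = 6/5
9 + 1/(6/5) = 9 + 5/6 = 59/6

59/6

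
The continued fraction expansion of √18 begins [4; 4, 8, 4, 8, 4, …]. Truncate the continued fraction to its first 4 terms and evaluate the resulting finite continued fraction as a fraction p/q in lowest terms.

Collapse the nested fraction from the inside out:
Start with 4.
8 + 1/(4/1) = 8 + 1/4 = 33/4
4 + 1/(33/4) = 4 + 4/33 = 136/33
4 + 1/(136/33) = 4 + 33/136 = 577/136

577/136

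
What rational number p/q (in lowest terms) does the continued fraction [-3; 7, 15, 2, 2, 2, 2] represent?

-9027/3158

a_0 = -3: -3/1
a_1 = 7: -20/7
a_2 = 15: -303/106
a_3 = 2: -626/219
a_4 = 2: -1555/544
a_5 = 2: -3736/1307
a_6 = 2: -9027/3158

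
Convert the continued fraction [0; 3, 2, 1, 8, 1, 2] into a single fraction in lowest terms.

a_0 = 0: 0/1
a_1 = 3: 1/3
a_2 = 2: 2/7
a_3 = 1: 3/10
a_4 = 8: 26/87
a_5 = 1: 29/97
a_6 = 2: 84/281

84/281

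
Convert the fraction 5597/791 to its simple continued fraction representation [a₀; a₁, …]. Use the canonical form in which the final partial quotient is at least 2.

5597 = 7·791 + 60, so a_0 = 7
791 = 13·60 + 11, so a_1 = 13
60 = 5·11 + 5, so a_2 = 5
11 = 2·5 + 1, so a_3 = 2
5 = 5·1 + 0, so a_4 = 5

[7; 13, 5, 2, 5]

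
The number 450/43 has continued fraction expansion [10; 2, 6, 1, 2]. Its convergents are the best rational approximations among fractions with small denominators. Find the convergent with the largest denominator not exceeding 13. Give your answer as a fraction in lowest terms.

a_0 = 10: 10/1  (≤ bound)
a_1 = 2: 21/2  (≤ bound)
a_2 = 6: 136/13  (≤ bound)
a_3 = 1: 157/15  (> 13, stop)

136/13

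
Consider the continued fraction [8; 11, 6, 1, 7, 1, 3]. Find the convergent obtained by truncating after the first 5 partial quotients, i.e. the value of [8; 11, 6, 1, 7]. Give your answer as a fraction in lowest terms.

4959/613

Work from the innermost term outward:
Start with 7.
1 + 1/(7/1) = 1 + 1/7 = 8/7
6 + 1/(8/7) = 6 + 7/8 = 55/8
11 + 1/(55/8) = 11 + 8/55 = 613/55
8 + 1/(613/55) = 8 + 55/613 = 4959/613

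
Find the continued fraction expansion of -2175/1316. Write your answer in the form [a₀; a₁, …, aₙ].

Run the Euclidean algorithm, recording each quotient:
-2175 = -2·1316 + 457, so a_0 = -2
1316 = 2·457 + 402, so a_1 = 2
457 = 1·402 + 55, so a_2 = 1
402 = 7·55 + 17, so a_3 = 7
55 = 3·17 + 4, so a_4 = 3
17 = 4·4 + 1, so a_5 = 4
4 = 4·1 + 0, so a_6 = 4

[-2; 2, 1, 7, 3, 4, 4]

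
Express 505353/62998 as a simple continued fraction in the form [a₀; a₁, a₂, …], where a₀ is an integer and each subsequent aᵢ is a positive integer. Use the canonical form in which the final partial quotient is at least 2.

Run the Euclidean algorithm, recording each quotient:
505353 ÷ 62998 → quotient 8, remainder 1369
62998 ÷ 1369 → quotient 46, remainder 24
1369 ÷ 24 → quotient 57, remainder 1
24 ÷ 1 → quotient 24, remainder 0

[8; 46, 57, 24]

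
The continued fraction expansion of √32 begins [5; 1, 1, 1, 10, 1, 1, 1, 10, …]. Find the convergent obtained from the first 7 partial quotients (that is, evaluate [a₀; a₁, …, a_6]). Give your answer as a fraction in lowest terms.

379/67

Start with 1.
1 + 1/(1/1) = 1 + 1/1 = 2/1
10 + 1/(2/1) = 10 + 1/2 = 21/2
1 + 1/(21/2) = 1 + 2/21 = 23/21
1 + 1/(23/21) = 1 + 21/23 = 44/23
1 + 1/(44/23) = 1 + 23/44 = 67/44
5 + 1/(67/44) = 5 + 44/67 = 379/67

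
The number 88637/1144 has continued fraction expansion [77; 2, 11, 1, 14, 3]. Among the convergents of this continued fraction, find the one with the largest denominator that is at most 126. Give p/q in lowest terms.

1937/25

List convergents until the denominator exceeds the bound:
a_0 = 77: 77/1  (≤ bound)
a_1 = 2: 155/2  (≤ bound)
a_2 = 11: 1782/23  (≤ bound)
a_3 = 1: 1937/25  (≤ bound)
a_4 = 14: 28900/373  (> 126, stop)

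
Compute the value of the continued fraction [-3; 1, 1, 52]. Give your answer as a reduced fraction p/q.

Start with 52.
1 + 1/(52/1) = 1 + 1/52 = 53/52
1 + 1/(53/52) = 1 + 52/53 = 105/53
-3 + 1/(105/53) = -3 + 53/105 = -262/105

-262/105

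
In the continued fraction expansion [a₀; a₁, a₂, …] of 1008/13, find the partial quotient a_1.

⌊1008/13⌋ = 77, remainder 7
⌊13/7⌋ = 1, remainder 6

1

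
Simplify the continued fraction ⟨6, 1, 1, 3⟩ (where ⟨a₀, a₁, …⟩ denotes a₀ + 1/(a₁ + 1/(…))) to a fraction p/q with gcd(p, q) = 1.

Start with 3.
1 + 1/(3/1) = 1 + 1/3 = 4/3
1 + 1/(4/3) = 1 + 3/4 = 7/4
6 + 1/(7/4) = 6 + 4/7 = 46/7

46/7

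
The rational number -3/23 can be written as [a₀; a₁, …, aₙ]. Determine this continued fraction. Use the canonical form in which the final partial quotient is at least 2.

[-1; 1, 6, 1, 2]

-3 ÷ 23 → quotient -1, remainder 20
23 ÷ 20 → quotient 1, remainder 3
20 ÷ 3 → quotient 6, remainder 2
3 ÷ 2 → quotient 1, remainder 1
2 ÷ 1 → quotient 2, remainder 0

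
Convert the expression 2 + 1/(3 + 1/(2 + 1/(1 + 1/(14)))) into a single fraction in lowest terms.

338/147

Build up convergents one term at a time:
a_0 = 2: 2/1
a_1 = 3: 7/3
a_2 = 2: 16/7
a_3 = 1: 23/10
a_4 = 14: 338/147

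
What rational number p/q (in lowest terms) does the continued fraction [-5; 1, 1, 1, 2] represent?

-35/8

Start with 2.
1 + 1/(2/1) = 1 + 1/2 = 3/2
1 + 1/(3/2) = 1 + 2/3 = 5/3
1 + 1/(5/3) = 1 + 3/5 = 8/5
-5 + 1/(8/5) = -5 + 5/8 = -35/8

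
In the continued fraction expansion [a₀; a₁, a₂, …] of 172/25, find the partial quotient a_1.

172 = 6·25 + 22, so a_0 = 6
25 = 1·22 + 3, so a_1 = 1

1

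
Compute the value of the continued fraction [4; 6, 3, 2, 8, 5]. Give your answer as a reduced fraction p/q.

7898/1899

Starting at the tail and folding back:
Start with 5.
8 + 1/(5/1) = 8 + 1/5 = 41/5
2 + 1/(41/5) = 2 + 5/41 = 87/41
3 + 1/(87/41) = 3 + 41/87 = 302/87
6 + 1/(302/87) = 6 + 87/302 = 1899/302
4 + 1/(1899/302) = 4 + 302/1899 = 7898/1899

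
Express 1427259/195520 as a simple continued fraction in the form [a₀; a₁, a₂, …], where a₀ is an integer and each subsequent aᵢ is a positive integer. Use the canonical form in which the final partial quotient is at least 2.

[7; 3, 2, 1, 52, 6, 1, 52]

Apply division with remainder until the remainder is 0:
1427259 = 7·195520 + 58619, so a_0 = 7
195520 = 3·58619 + 19663, so a_1 = 3
58619 = 2·19663 + 19293, so a_2 = 2
19663 = 1·19293 + 370, so a_3 = 1
19293 = 52·370 + 53, so a_4 = 52
370 = 6·53 + 52, so a_5 = 6
53 = 1·52 + 1, so a_6 = 1
52 = 52·1 + 0, so a_7 = 52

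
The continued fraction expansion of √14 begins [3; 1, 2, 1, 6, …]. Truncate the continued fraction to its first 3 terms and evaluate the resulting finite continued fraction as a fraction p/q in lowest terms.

Build up convergents one term at a time:
a_0 = 3: 3/1
a_1 = 1: 4/1
a_2 = 2: 11/3

11/3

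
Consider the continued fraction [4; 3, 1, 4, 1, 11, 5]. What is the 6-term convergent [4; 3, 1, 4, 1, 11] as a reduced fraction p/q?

Use the convergent recurrence hₖ = aₖ·hₖ₋₁ + hₖ₋₂ (and likewise for the denominators kₖ):
a_0 = 4: 4/1
a_1 = 3: 13/3
a_2 = 1: 17/4
a_3 = 4: 81/19
a_4 = 1: 98/23
a_5 = 11: 1159/272

1159/272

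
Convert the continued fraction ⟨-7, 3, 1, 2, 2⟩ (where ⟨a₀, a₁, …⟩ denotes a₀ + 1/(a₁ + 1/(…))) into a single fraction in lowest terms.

-175/26

Use the convergent recurrence hₖ = aₖ·hₖ₋₁ + hₖ₋₂ (and likewise for the denominators kₖ):
a_0 = -7: -7/1
a_1 = 3: -20/3
a_2 = 1: -27/4
a_3 = 2: -74/11
a_4 = 2: -175/26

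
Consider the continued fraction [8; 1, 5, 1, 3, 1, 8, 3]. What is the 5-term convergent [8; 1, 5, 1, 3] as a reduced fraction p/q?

239/27

Compute successive convergents:
a_0 = 8: 8/1
a_1 = 1: 9/1
a_2 = 5: 53/6
a_3 = 1: 62/7
a_4 = 3: 239/27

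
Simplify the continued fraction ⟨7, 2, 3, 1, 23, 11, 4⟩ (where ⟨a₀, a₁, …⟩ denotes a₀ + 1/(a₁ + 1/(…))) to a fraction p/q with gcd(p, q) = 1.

71953/9666

Use the convergent recurrence hₖ = aₖ·hₖ₋₁ + hₖ₋₂ (and likewise for the denominators kₖ):
a_0 = 7: 7/1
a_1 = 2: 15/2
a_2 = 3: 52/7
a_3 = 1: 67/9
a_4 = 23: 1593/214
a_5 = 11: 17590/2363
a_6 = 4: 71953/9666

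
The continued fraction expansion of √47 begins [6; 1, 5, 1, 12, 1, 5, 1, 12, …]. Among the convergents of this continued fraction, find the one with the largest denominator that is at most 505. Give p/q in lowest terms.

List convergents until the denominator exceeds the bound:
a_0 = 6: 6/1  (≤ bound)
a_1 = 1: 7/1  (≤ bound)
a_2 = 5: 41/6  (≤ bound)
a_3 = 1: 48/7  (≤ bound)
a_4 = 12: 617/90  (≤ bound)
a_5 = 1: 665/97  (≤ bound)
a_6 = 5: 3942/575  (> 505, stop)

665/97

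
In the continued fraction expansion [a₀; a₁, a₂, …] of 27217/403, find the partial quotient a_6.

3

Run the Euclidean algorithm, recording each quotient:
27217 ÷ 403 → quotient 67, remainder 216
403 ÷ 216 → quotient 1, remainder 187
216 ÷ 187 → quotient 1, remainder 29
187 ÷ 29 → quotient 6, remainder 13
29 ÷ 13 → quotient 2, remainder 3
13 ÷ 3 → quotient 4, remainder 1
3 ÷ 1 → quotient 3, remainder 0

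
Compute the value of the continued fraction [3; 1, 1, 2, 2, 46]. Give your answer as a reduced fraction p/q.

Start with 46.
2 + 1/(46/1) = 2 + 1/46 = 93/46
2 + 1/(93/46) = 2 + 46/93 = 232/93
1 + 1/(232/93) = 1 + 93/232 = 325/232
1 + 1/(325/232) = 1 + 232/325 = 557/325
3 + 1/(557/325) = 3 + 325/557 = 1996/557

1996/557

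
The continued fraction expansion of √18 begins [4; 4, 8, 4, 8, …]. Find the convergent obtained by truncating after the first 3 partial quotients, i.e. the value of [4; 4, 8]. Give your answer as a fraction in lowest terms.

a_0 = 4: 4/1
a_1 = 4: 17/4
a_2 = 8: 140/33

140/33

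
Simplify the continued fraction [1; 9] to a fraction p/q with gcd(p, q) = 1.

10/9

Collapse the nested fraction from the inside out:
Start with 9.
1 + 1/(9/1) = 1 + 1/9 = 10/9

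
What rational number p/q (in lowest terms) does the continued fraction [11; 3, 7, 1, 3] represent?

1098/97

a_0 = 11: 11/1
a_1 = 3: 34/3
a_2 = 7: 249/22
a_3 = 1: 283/25
a_4 = 3: 1098/97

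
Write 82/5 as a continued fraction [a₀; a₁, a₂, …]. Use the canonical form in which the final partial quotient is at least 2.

[16; 2, 2]

⌊82/5⌋ = 16, remainder 2
⌊5/2⌋ = 2, remainder 1
⌊2/1⌋ = 2, remainder 0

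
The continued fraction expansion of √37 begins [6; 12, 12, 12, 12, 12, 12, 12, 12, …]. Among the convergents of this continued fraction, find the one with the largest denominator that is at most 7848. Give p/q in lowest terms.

List convergents until the denominator exceeds the bound:
a_0 = 6: 6/1  (≤ bound)
a_1 = 12: 73/12  (≤ bound)
a_2 = 12: 882/145  (≤ bound)
a_3 = 12: 10657/1752  (≤ bound)
a_4 = 12: 128766/21169  (> 7848, stop)

10657/1752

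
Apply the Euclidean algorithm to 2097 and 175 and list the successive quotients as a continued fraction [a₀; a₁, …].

2097 ÷ 175 → quotient 11, remainder 172
175 ÷ 172 → quotient 1, remainder 3
172 ÷ 3 → quotient 57, remainder 1
3 ÷ 1 → quotient 3, remainder 0

[11; 1, 57, 3]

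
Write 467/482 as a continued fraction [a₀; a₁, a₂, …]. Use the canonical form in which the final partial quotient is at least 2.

Repeatedly divide and take the remainder:
467 = 0·482 + 467, so a_0 = 0
482 = 1·467 + 15, so a_1 = 1
467 = 31·15 + 2, so a_2 = 31
15 = 7·2 + 1, so a_3 = 7
2 = 2·1 + 0, so a_4 = 2

[0; 1, 31, 7, 2]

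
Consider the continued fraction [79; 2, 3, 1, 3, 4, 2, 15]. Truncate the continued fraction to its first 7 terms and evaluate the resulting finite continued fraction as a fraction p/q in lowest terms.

Work from the innermost term outward:
Start with 2.
4 + 1/(2/1) = 4 + 1/2 = 9/2
3 + 1/(9/2) = 3 + 2/9 = 29/9
1 + 1/(29/9) = 1 + 9/29 = 38/29
3 + 1/(38/29) = 3 + 29/38 = 143/38
2 + 1/(143/38) = 2 + 38/143 = 324/143
79 + 1/(324/143) = 79 + 143/324 = 25739/324

25739/324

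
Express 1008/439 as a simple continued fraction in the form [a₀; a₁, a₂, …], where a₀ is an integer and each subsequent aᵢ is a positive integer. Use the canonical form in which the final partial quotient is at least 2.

[2; 3, 2, 1, 1, 1, 7, 2]

Repeatedly divide and take the remainder:
1008 ÷ 439 → quotient 2, remainder 130
439 ÷ 130 → quotient 3, remainder 49
130 ÷ 49 → quotient 2, remainder 32
49 ÷ 32 → quotient 1, remainder 17
32 ÷ 17 → quotient 1, remainder 15
17 ÷ 15 → quotient 1, remainder 2
15 ÷ 2 → quotient 7, remainder 1
2 ÷ 1 → quotient 2, remainder 0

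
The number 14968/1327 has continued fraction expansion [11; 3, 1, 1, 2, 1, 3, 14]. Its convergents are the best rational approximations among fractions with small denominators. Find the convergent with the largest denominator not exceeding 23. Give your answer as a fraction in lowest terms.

203/18

a_0 = 11: 11/1  (≤ bound)
a_1 = 3: 34/3  (≤ bound)
a_2 = 1: 45/4  (≤ bound)
a_3 = 1: 79/7  (≤ bound)
a_4 = 2: 203/18  (≤ bound)
a_5 = 1: 282/25  (> 23, stop)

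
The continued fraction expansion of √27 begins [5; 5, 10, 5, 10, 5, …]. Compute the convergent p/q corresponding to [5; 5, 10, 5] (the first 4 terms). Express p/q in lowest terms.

Compute successive convergents:
a_0 = 5: 5/1
a_1 = 5: 26/5
a_2 = 10: 265/51
a_3 = 5: 1351/260

1351/260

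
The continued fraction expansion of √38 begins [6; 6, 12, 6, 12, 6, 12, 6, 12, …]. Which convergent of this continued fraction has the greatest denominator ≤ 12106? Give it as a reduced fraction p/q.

List convergents until the denominator exceeds the bound:
a_0 = 6: 6/1  (≤ bound)
a_1 = 6: 37/6  (≤ bound)
a_2 = 12: 450/73  (≤ bound)
a_3 = 6: 2737/444  (≤ bound)
a_4 = 12: 33294/5401  (≤ bound)
a_5 = 6: 202501/32850  (> 12106, stop)

33294/5401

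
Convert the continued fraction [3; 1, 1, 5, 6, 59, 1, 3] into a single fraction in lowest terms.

Collapse the nested fraction from the inside out:
Start with 3.
1 + 1/(3/1) = 1 + 1/3 = 4/3
59 + 1/(4/3) = 59 + 3/4 = 239/4
6 + 1/(239/4) = 6 + 4/239 = 1438/239
5 + 1/(1438/239) = 5 + 239/1438 = 7429/1438
1 + 1/(7429/1438) = 1 + 1438/7429 = 8867/7429
1 + 1/(8867/7429) = 1 + 7429/8867 = 16296/8867
3 + 1/(16296/8867) = 3 + 8867/16296 = 57755/16296

57755/16296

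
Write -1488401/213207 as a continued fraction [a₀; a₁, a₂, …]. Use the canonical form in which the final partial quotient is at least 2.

Run the Euclidean algorithm, recording each quotient:
-1488401 = -7·213207 + 4048, so a_0 = -7
213207 = 52·4048 + 2711, so a_1 = 52
4048 = 1·2711 + 1337, so a_2 = 1
2711 = 2·1337 + 37, so a_3 = 2
1337 = 36·37 + 5, so a_4 = 36
37 = 7·5 + 2, so a_5 = 7
5 = 2·2 + 1, so a_6 = 2
2 = 2·1 + 0, so a_7 = 2

[-7; 52, 1, 2, 36, 7, 2, 2]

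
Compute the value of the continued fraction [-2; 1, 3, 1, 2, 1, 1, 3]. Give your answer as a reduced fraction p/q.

-143/118

a_0 = -2: -2/1
a_1 = 1: -1/1
a_2 = 3: -5/4
a_3 = 1: -6/5
a_4 = 2: -17/14
a_5 = 1: -23/19
a_6 = 1: -40/33
a_7 = 3: -143/118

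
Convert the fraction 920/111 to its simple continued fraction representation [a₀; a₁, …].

[8; 3, 2, 7, 2]

920 = 8·111 + 32, so a_0 = 8
111 = 3·32 + 15, so a_1 = 3
32 = 2·15 + 2, so a_2 = 2
15 = 7·2 + 1, so a_3 = 7
2 = 2·1 + 0, so a_4 = 2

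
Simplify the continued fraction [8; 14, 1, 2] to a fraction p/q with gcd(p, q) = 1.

Start with 2.
1 + 1/(2/1) = 1 + 1/2 = 3/2
14 + 1/(3/2) = 14 + 2/3 = 44/3
8 + 1/(44/3) = 8 + 3/44 = 355/44

355/44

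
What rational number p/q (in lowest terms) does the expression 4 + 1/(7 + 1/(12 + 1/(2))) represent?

Starting at the tail and folding back:
Start with 2.
12 + 1/(2/1) = 12 + 1/2 = 25/2
7 + 1/(25/2) = 7 + 2/25 = 177/25
4 + 1/(177/25) = 4 + 25/177 = 733/177

733/177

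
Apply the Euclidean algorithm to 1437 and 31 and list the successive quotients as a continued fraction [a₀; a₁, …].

[46; 2, 1, 4, 2]

1437 = 46·31 + 11, so a_0 = 46
31 = 2·11 + 9, so a_1 = 2
11 = 1·9 + 2, so a_2 = 1
9 = 4·2 + 1, so a_3 = 4
2 = 2·1 + 0, so a_4 = 2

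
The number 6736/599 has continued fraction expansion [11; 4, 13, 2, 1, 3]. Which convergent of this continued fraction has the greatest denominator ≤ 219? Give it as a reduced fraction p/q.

1833/163

a_0 = 11: 11/1  (≤ bound)
a_1 = 4: 45/4  (≤ bound)
a_2 = 13: 596/53  (≤ bound)
a_3 = 2: 1237/110  (≤ bound)
a_4 = 1: 1833/163  (≤ bound)
a_5 = 3: 6736/599  (> 219, stop)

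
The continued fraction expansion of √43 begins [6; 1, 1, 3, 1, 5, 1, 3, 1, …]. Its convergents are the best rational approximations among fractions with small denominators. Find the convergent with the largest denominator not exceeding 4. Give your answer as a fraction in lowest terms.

13/2

a_0 = 6: 6/1  (≤ bound)
a_1 = 1: 7/1  (≤ bound)
a_2 = 1: 13/2  (≤ bound)
a_3 = 3: 46/7  (> 4, stop)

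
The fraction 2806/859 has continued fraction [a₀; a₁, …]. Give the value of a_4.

2806 ÷ 859 → quotient 3, remainder 229
859 ÷ 229 → quotient 3, remainder 172
229 ÷ 172 → quotient 1, remainder 57
172 ÷ 57 → quotient 3, remainder 1
57 ÷ 1 → quotient 57, remainder 0

57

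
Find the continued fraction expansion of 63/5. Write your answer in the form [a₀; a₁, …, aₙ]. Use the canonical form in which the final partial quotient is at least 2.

[12; 1, 1, 2]

Apply division with remainder until the remainder is 0:
⌊63/5⌋ = 12, remainder 3
⌊5/3⌋ = 1, remainder 2
⌊3/2⌋ = 1, remainder 1
⌊2/1⌋ = 2, remainder 0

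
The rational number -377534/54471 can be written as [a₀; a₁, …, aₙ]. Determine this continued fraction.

[-7; 14, 2, 9, 1, 2, 30, 2]

-377534 ÷ 54471 → quotient -7, remainder 3763
54471 ÷ 3763 → quotient 14, remainder 1789
3763 ÷ 1789 → quotient 2, remainder 185
1789 ÷ 185 → quotient 9, remainder 124
185 ÷ 124 → quotient 1, remainder 61
124 ÷ 61 → quotient 2, remainder 2
61 ÷ 2 → quotient 30, remainder 1
2 ÷ 1 → quotient 2, remainder 0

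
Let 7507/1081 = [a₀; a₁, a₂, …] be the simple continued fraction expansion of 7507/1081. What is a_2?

Repeatedly divide and take the remainder:
7507 ÷ 1081 → quotient 6, remainder 1021
1081 ÷ 1021 → quotient 1, remainder 60
1021 ÷ 60 → quotient 17, remainder 1

17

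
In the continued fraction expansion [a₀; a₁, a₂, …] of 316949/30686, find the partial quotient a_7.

3

316949 ÷ 30686 → quotient 10, remainder 10089
30686 ÷ 10089 → quotient 3, remainder 419
10089 ÷ 419 → quotient 24, remainder 33
419 ÷ 33 → quotient 12, remainder 23
33 ÷ 23 → quotient 1, remainder 10
23 ÷ 10 → quotient 2, remainder 3
10 ÷ 3 → quotient 3, remainder 1
3 ÷ 1 → quotient 3, remainder 0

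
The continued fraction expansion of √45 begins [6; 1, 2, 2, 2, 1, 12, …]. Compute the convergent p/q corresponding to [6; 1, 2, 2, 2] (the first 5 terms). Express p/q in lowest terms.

114/17

Starting at the tail and folding back:
Start with 2.
2 + 1/(2/1) = 2 + 1/2 = 5/2
2 + 1/(5/2) = 2 + 2/5 = 12/5
1 + 1/(12/5) = 1 + 5/12 = 17/12
6 + 1/(17/12) = 6 + 12/17 = 114/17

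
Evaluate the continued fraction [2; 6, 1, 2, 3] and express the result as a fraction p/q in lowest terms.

144/67

Start with 3.
2 + 1/(3/1) = 2 + 1/3 = 7/3
1 + 1/(7/3) = 1 + 3/7 = 10/7
6 + 1/(10/7) = 6 + 7/10 = 67/10
2 + 1/(67/10) = 2 + 10/67 = 144/67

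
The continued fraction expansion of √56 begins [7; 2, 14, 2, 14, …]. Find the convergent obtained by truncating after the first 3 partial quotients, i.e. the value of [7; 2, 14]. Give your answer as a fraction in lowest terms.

217/29

a_0 = 7: 7/1
a_1 = 2: 15/2
a_2 = 14: 217/29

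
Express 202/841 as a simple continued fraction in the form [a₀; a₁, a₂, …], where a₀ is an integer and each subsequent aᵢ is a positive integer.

[0; 4, 6, 8, 4]

⌊202/841⌋ = 0, remainder 202
⌊841/202⌋ = 4, remainder 33
⌊202/33⌋ = 6, remainder 4
⌊33/4⌋ = 8, remainder 1
⌊4/1⌋ = 4, remainder 0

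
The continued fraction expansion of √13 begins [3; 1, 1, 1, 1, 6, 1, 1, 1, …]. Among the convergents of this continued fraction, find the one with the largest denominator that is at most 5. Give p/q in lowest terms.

18/5

a_0 = 3: 3/1  (≤ bound)
a_1 = 1: 4/1  (≤ bound)
a_2 = 1: 7/2  (≤ bound)
a_3 = 1: 11/3  (≤ bound)
a_4 = 1: 18/5  (≤ bound)
a_5 = 6: 119/33  (> 5, stop)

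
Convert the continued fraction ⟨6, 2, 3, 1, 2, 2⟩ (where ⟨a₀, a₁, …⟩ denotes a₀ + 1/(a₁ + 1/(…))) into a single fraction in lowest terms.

380/59

Starting at the tail and folding back:
Start with 2.
2 + 1/(2/1) = 2 + 1/2 = 5/2
1 + 1/(5/2) = 1 + 2/5 = 7/5
3 + 1/(7/5) = 3 + 5/7 = 26/7
2 + 1/(26/7) = 2 + 7/26 = 59/26
6 + 1/(59/26) = 6 + 26/59 = 380/59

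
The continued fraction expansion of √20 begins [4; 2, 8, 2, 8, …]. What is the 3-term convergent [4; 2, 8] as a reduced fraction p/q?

76/17

Start with 8.
2 + 1/(8/1) = 2 + 1/8 = 17/8
4 + 1/(17/8) = 4 + 8/17 = 76/17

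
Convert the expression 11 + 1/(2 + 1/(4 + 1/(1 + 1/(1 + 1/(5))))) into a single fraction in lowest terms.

1271/111

Compute successive convergents:
a_0 = 11: 11/1
a_1 = 2: 23/2
a_2 = 4: 103/9
a_3 = 1: 126/11
a_4 = 1: 229/20
a_5 = 5: 1271/111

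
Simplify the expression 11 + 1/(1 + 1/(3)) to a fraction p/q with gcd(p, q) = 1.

a_0 = 11: 11/1
a_1 = 1: 12/1
a_2 = 3: 47/4

47/4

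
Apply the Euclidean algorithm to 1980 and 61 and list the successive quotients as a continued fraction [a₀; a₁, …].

[32; 2, 5, 1, 1, 2]

Apply division with remainder until the remainder is 0:
1980 ÷ 61 → quotient 32, remainder 28
61 ÷ 28 → quotient 2, remainder 5
28 ÷ 5 → quotient 5, remainder 3
5 ÷ 3 → quotient 1, remainder 2
3 ÷ 2 → quotient 1, remainder 1
2 ÷ 1 → quotient 2, remainder 0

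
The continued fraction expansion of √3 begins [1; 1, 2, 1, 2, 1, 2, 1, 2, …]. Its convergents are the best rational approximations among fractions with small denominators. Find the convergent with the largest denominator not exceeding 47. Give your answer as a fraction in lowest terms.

a_0 = 1: 1/1  (≤ bound)
a_1 = 1: 2/1  (≤ bound)
a_2 = 2: 5/3  (≤ bound)
a_3 = 1: 7/4  (≤ bound)
a_4 = 2: 19/11  (≤ bound)
a_5 = 1: 26/15  (≤ bound)
a_6 = 2: 71/41  (≤ bound)
a_7 = 1: 97/56  (> 47, stop)

71/41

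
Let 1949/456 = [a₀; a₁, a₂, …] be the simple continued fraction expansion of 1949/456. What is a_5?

⌊1949/456⌋ = 4, remainder 125
⌊456/125⌋ = 3, remainder 81
⌊125/81⌋ = 1, remainder 44
⌊81/44⌋ = 1, remainder 37
⌊44/37⌋ = 1, remainder 7
⌊37/7⌋ = 5, remainder 2

5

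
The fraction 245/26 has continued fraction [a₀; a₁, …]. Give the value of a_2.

Run the Euclidean algorithm, recording each quotient:
245 ÷ 26 → quotient 9, remainder 11
26 ÷ 11 → quotient 2, remainder 4
11 ÷ 4 → quotient 2, remainder 3

2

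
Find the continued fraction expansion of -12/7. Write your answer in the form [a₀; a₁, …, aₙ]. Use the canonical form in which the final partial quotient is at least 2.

Repeatedly divide and take the remainder:
⌊-12/7⌋ = -2, remainder 2
⌊7/2⌋ = 3, remainder 1
⌊2/1⌋ = 2, remainder 0

[-2; 3, 2]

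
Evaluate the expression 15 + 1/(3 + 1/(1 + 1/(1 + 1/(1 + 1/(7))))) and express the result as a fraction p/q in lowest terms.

1283/84

a_0 = 15: 15/1
a_1 = 3: 46/3
a_2 = 1: 61/4
a_3 = 1: 107/7
a_4 = 1: 168/11
a_5 = 7: 1283/84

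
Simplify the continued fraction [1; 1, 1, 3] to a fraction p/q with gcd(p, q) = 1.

Compute successive convergents:
a_0 = 1: 1/1
a_1 = 1: 2/1
a_2 = 1: 3/2
a_3 = 3: 11/7

11/7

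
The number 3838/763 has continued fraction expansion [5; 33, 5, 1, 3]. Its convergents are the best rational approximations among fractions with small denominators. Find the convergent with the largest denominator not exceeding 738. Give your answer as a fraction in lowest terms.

a_0 = 5: 5/1  (≤ bound)
a_1 = 33: 166/33  (≤ bound)
a_2 = 5: 835/166  (≤ bound)
a_3 = 1: 1001/199  (≤ bound)
a_4 = 3: 3838/763  (> 738, stop)

1001/199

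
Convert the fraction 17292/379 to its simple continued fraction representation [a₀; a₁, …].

[45; 1, 1, 1, 2, 47]

Apply division with remainder until the remainder is 0:
17292 ÷ 379 → quotient 45, remainder 237
379 ÷ 237 → quotient 1, remainder 142
237 ÷ 142 → quotient 1, remainder 95
142 ÷ 95 → quotient 1, remainder 47
95 ÷ 47 → quotient 2, remainder 1
47 ÷ 1 → quotient 47, remainder 0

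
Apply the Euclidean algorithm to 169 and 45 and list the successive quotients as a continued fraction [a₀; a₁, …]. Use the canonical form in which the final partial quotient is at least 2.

169 = 3·45 + 34, so a_0 = 3
45 = 1·34 + 11, so a_1 = 1
34 = 3·11 + 1, so a_2 = 3
11 = 11·1 + 0, so a_3 = 11

[3; 1, 3, 11]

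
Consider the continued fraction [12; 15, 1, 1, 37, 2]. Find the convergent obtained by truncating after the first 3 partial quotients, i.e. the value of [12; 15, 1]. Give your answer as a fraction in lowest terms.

a_0 = 12: 12/1
a_1 = 15: 181/15
a_2 = 1: 193/16

193/16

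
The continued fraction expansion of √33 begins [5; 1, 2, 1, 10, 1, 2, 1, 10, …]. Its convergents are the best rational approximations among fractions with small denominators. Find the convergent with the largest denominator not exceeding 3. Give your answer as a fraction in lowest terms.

17/3

List convergents until the denominator exceeds the bound:
a_0 = 5: 5/1  (≤ bound)
a_1 = 1: 6/1  (≤ bound)
a_2 = 2: 17/3  (≤ bound)
a_3 = 1: 23/4  (> 3, stop)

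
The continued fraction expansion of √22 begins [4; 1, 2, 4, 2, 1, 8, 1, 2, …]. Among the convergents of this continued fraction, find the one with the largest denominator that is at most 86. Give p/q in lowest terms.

197/42

a_0 = 4: 4/1  (≤ bound)
a_1 = 1: 5/1  (≤ bound)
a_2 = 2: 14/3  (≤ bound)
a_3 = 4: 61/13  (≤ bound)
a_4 = 2: 136/29  (≤ bound)
a_5 = 1: 197/42  (≤ bound)
a_6 = 8: 1712/365  (> 86, stop)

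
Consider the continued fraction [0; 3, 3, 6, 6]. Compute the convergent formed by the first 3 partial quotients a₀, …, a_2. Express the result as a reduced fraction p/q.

a_0 = 0: 0/1
a_1 = 3: 1/3
a_2 = 3: 3/10

3/10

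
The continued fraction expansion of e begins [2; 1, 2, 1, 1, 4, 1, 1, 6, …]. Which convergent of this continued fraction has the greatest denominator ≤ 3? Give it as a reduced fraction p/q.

a_0 = 2: 2/1  (≤ bound)
a_1 = 1: 3/1  (≤ bound)
a_2 = 2: 8/3  (≤ bound)
a_3 = 1: 11/4  (> 3, stop)

8/3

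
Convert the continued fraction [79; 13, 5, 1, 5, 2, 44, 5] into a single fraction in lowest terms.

Collapse the nested fraction from the inside out:
Start with 5.
44 + 1/(5/1) = 44 + 1/5 = 221/5
2 + 1/(221/5) = 2 + 5/221 = 447/221
5 + 1/(447/221) = 5 + 221/447 = 2456/447
1 + 1/(2456/447) = 1 + 447/2456 = 2903/2456
5 + 1/(2903/2456) = 5 + 2456/2903 = 16971/2903
13 + 1/(16971/2903) = 13 + 2903/16971 = 223526/16971
79 + 1/(223526/16971) = 79 + 16971/223526 = 17675525/223526

17675525/223526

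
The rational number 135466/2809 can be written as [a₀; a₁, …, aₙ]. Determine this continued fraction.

Apply division with remainder until the remainder is 0:
135466 ÷ 2809 → quotient 48, remainder 634
2809 ÷ 634 → quotient 4, remainder 273
634 ÷ 273 → quotient 2, remainder 88
273 ÷ 88 → quotient 3, remainder 9
88 ÷ 9 → quotient 9, remainder 7
9 ÷ 7 → quotient 1, remainder 2
7 ÷ 2 → quotient 3, remainder 1
2 ÷ 1 → quotient 2, remainder 0

[48; 4, 2, 3, 9, 1, 3, 2]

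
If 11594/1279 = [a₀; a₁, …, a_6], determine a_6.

Apply division with remainder until the remainder is 0:
11594 ÷ 1279 → quotient 9, remainder 83
1279 ÷ 83 → quotient 15, remainder 34
83 ÷ 34 → quotient 2, remainder 15
34 ÷ 15 → quotient 2, remainder 4
15 ÷ 4 → quotient 3, remainder 3
4 ÷ 3 → quotient 1, remainder 1
3 ÷ 1 → quotient 3, remainder 0

3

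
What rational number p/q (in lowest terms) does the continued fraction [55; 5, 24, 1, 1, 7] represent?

102393/1855

Use the convergent recurrence hₖ = aₖ·hₖ₋₁ + hₖ₋₂ (and likewise for the denominators kₖ):
a_0 = 55: 55/1
a_1 = 5: 276/5
a_2 = 24: 6679/121
a_3 = 1: 6955/126
a_4 = 1: 13634/247
a_5 = 7: 102393/1855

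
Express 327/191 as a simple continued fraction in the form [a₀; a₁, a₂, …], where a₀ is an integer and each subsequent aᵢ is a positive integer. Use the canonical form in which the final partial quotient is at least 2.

Run the Euclidean algorithm, recording each quotient:
327 = 1·191 + 136, so a_0 = 1
191 = 1·136 + 55, so a_1 = 1
136 = 2·55 + 26, so a_2 = 2
55 = 2·26 + 3, so a_3 = 2
26 = 8·3 + 2, so a_4 = 8
3 = 1·2 + 1, so a_5 = 1
2 = 2·1 + 0, so a_6 = 2

[1; 1, 2, 2, 8, 1, 2]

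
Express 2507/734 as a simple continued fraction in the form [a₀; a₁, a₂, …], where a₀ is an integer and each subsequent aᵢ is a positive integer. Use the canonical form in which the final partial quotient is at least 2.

2507 = 3·734 + 305, so a_0 = 3
734 = 2·305 + 124, so a_1 = 2
305 = 2·124 + 57, so a_2 = 2
124 = 2·57 + 10, so a_3 = 2
57 = 5·10 + 7, so a_4 = 5
10 = 1·7 + 3, so a_5 = 1
7 = 2·3 + 1, so a_6 = 2
3 = 3·1 + 0, so a_7 = 3

[3; 2, 2, 2, 5, 1, 2, 3]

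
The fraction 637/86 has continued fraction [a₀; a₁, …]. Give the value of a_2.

Repeatedly divide and take the remainder:
637 = 7·86 + 35, so a_0 = 7
86 = 2·35 + 16, so a_1 = 2
35 = 2·16 + 3, so a_2 = 2

2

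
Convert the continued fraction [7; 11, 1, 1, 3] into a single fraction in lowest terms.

Use the convergent recurrence hₖ = aₖ·hₖ₋₁ + hₖ₋₂ (and likewise for the denominators kₖ):
a_0 = 7: 7/1
a_1 = 11: 78/11
a_2 = 1: 85/12
a_3 = 1: 163/23
a_4 = 3: 574/81

574/81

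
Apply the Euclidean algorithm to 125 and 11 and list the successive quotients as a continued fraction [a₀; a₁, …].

[11; 2, 1, 3]

⌊125/11⌋ = 11, remainder 4
⌊11/4⌋ = 2, remainder 3
⌊4/3⌋ = 1, remainder 1
⌊3/1⌋ = 3, remainder 0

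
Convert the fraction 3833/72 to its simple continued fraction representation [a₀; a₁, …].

[53; 4, 4, 4]

3833 ÷ 72 → quotient 53, remainder 17
72 ÷ 17 → quotient 4, remainder 4
17 ÷ 4 → quotient 4, remainder 1
4 ÷ 1 → quotient 4, remainder 0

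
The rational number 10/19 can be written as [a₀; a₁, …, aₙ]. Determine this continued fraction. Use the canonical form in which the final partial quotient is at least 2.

[0; 1, 1, 9]

Repeatedly divide and take the remainder:
10 = 0·19 + 10, so a_0 = 0
19 = 1·10 + 9, so a_1 = 1
10 = 1·9 + 1, so a_2 = 1
9 = 9·1 + 0, so a_3 = 9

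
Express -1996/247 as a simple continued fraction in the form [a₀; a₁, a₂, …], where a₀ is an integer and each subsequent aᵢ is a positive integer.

[-9; 1, 11, 2, 1, 6]

-1996 = -9·247 + 227, so a_0 = -9
247 = 1·227 + 20, so a_1 = 1
227 = 11·20 + 7, so a_2 = 11
20 = 2·7 + 6, so a_3 = 2
7 = 1·6 + 1, so a_4 = 1
6 = 6·1 + 0, so a_5 = 6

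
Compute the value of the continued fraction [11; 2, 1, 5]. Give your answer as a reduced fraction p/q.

a_0 = 11: 11/1
a_1 = 2: 23/2
a_2 = 1: 34/3
a_3 = 5: 193/17

193/17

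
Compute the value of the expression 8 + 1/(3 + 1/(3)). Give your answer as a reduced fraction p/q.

Compute successive convergents:
a_0 = 8: 8/1
a_1 = 3: 25/3
a_2 = 3: 83/10

83/10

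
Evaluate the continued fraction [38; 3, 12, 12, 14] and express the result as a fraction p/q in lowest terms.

Start with 14.
12 + 1/(14/1) = 12 + 1/14 = 169/14
12 + 1/(169/14) = 12 + 14/169 = 2042/169
3 + 1/(2042/169) = 3 + 169/2042 = 6295/2042
38 + 1/(6295/2042) = 38 + 2042/6295 = 241252/6295

241252/6295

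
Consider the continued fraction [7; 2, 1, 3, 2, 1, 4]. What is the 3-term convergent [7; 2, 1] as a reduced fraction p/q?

22/3

a_0 = 7: 7/1
a_1 = 2: 15/2
a_2 = 1: 22/3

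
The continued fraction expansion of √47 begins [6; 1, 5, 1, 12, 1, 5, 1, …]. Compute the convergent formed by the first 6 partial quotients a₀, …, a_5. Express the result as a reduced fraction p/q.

665/97

Start with 1.
12 + 1/(1/1) = 12 + 1/1 = 13/1
1 + 1/(13/1) = 1 + 1/13 = 14/13
5 + 1/(14/13) = 5 + 13/14 = 83/14
1 + 1/(83/14) = 1 + 14/83 = 97/83
6 + 1/(97/83) = 6 + 83/97 = 665/97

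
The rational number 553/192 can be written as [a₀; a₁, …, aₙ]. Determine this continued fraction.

Apply division with remainder until the remainder is 0:
553 = 2·192 + 169, so a_0 = 2
192 = 1·169 + 23, so a_1 = 1
169 = 7·23 + 8, so a_2 = 7
23 = 2·8 + 7, so a_3 = 2
8 = 1·7 + 1, so a_4 = 1
7 = 7·1 + 0, so a_5 = 7

[2; 1, 7, 2, 1, 7]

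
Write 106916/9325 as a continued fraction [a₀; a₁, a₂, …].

[11; 2, 6, 1, 3, 53, 3]

Run the Euclidean algorithm, recording each quotient:
106916 ÷ 9325 → quotient 11, remainder 4341
9325 ÷ 4341 → quotient 2, remainder 643
4341 ÷ 643 → quotient 6, remainder 483
643 ÷ 483 → quotient 1, remainder 160
483 ÷ 160 → quotient 3, remainder 3
160 ÷ 3 → quotient 53, remainder 1
3 ÷ 1 → quotient 3, remainder 0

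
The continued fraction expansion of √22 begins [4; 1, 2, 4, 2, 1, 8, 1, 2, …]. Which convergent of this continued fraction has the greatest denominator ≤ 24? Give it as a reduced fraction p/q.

a_0 = 4: 4/1  (≤ bound)
a_1 = 1: 5/1  (≤ bound)
a_2 = 2: 14/3  (≤ bound)
a_3 = 4: 61/13  (≤ bound)
a_4 = 2: 136/29  (> 24, stop)

61/13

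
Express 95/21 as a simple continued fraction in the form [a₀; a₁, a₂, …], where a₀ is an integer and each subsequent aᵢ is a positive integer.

[4; 1, 1, 10]

95 = 4·21 + 11, so a_0 = 4
21 = 1·11 + 10, so a_1 = 1
11 = 1·10 + 1, so a_2 = 1
10 = 10·1 + 0, so a_3 = 10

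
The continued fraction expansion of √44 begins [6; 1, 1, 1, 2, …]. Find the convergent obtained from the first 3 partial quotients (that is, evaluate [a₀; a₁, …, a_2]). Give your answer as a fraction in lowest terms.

13/2

a_0 = 6: 6/1
a_1 = 1: 7/1
a_2 = 1: 13/2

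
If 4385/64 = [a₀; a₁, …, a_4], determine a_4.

2

4385 = 68·64 + 33, so a_0 = 68
64 = 1·33 + 31, so a_1 = 1
33 = 1·31 + 2, so a_2 = 1
31 = 15·2 + 1, so a_3 = 15
2 = 2·1 + 0, so a_4 = 2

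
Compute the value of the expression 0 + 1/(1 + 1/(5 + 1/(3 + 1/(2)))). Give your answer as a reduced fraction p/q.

37/44

a_0 = 0: 0/1
a_1 = 1: 1/1
a_2 = 5: 5/6
a_3 = 3: 16/19
a_4 = 2: 37/44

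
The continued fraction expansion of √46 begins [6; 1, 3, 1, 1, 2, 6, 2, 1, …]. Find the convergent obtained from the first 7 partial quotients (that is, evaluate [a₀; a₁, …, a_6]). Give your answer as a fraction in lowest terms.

a_0 = 6: 6/1
a_1 = 1: 7/1
a_2 = 3: 27/4
a_3 = 1: 34/5
a_4 = 1: 61/9
a_5 = 2: 156/23
a_6 = 6: 997/147

997/147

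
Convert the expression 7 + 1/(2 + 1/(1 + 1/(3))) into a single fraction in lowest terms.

81/11

Starting at the tail and folding back:
Start with 3.
1 + 1/(3/1) = 1 + 1/3 = 4/3
2 + 1/(4/3) = 2 + 3/4 = 11/4
7 + 1/(11/4) = 7 + 4/11 = 81/11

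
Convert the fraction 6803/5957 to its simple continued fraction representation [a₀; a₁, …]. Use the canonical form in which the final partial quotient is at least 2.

6803 ÷ 5957 → quotient 1, remainder 846
5957 ÷ 846 → quotient 7, remainder 35
846 ÷ 35 → quotient 24, remainder 6
35 ÷ 6 → quotient 5, remainder 5
6 ÷ 5 → quotient 1, remainder 1
5 ÷ 1 → quotient 5, remainder 0

[1; 7, 24, 5, 1, 5]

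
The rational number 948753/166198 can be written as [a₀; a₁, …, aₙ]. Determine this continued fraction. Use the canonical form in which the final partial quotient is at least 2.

[5; 1, 2, 2, 3, 7, 35, 27]

⌊948753/166198⌋ = 5, remainder 117763
⌊166198/117763⌋ = 1, remainder 48435
⌊117763/48435⌋ = 2, remainder 20893
⌊48435/20893⌋ = 2, remainder 6649
⌊20893/6649⌋ = 3, remainder 946
⌊6649/946⌋ = 7, remainder 27
⌊946/27⌋ = 35, remainder 1
⌊27/1⌋ = 27, remainder 0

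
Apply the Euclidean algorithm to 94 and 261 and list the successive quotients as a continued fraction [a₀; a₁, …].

94 ÷ 261 → quotient 0, remainder 94
261 ÷ 94 → quotient 2, remainder 73
94 ÷ 73 → quotient 1, remainder 21
73 ÷ 21 → quotient 3, remainder 10
21 ÷ 10 → quotient 2, remainder 1
10 ÷ 1 → quotient 10, remainder 0

[0; 2, 1, 3, 2, 10]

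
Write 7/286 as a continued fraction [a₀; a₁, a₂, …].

⌊7/286⌋ = 0, remainder 7
⌊286/7⌋ = 40, remainder 6
⌊7/6⌋ = 1, remainder 1
⌊6/1⌋ = 6, remainder 0

[0; 40, 1, 6]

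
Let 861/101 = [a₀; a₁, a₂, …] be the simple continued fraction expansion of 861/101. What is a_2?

1

Apply division with remainder until the remainder is 0:
861 ÷ 101 → quotient 8, remainder 53
101 ÷ 53 → quotient 1, remainder 48
53 ÷ 48 → quotient 1, remainder 5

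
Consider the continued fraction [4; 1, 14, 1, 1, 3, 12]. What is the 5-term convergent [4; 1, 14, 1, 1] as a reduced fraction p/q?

153/31

Collapse the nested fraction from the inside out:
Start with 1.
1 + 1/(1/1) = 1 + 1/1 = 2/1
14 + 1/(2/1) = 14 + 1/2 = 29/2
1 + 1/(29/2) = 1 + 2/29 = 31/29
4 + 1/(31/29) = 4 + 29/31 = 153/31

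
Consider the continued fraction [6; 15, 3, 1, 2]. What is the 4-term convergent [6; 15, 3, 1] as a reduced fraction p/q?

Compute successive convergents:
a_0 = 6: 6/1
a_1 = 15: 91/15
a_2 = 3: 279/46
a_3 = 1: 370/61

370/61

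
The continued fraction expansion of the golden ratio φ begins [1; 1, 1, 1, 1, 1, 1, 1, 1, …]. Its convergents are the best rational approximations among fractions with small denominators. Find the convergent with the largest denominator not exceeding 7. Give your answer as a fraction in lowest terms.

List convergents until the denominator exceeds the bound:
a_0 = 1: 1/1  (≤ bound)
a_1 = 1: 2/1  (≤ bound)
a_2 = 1: 3/2  (≤ bound)
a_3 = 1: 5/3  (≤ bound)
a_4 = 1: 8/5  (≤ bound)
a_5 = 1: 13/8  (> 7, stop)

8/5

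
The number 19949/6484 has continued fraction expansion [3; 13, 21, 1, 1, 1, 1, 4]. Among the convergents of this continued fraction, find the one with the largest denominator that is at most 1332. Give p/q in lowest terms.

2609/848

List convergents until the denominator exceeds the bound:
a_0 = 3: 3/1  (≤ bound)
a_1 = 13: 40/13  (≤ bound)
a_2 = 21: 843/274  (≤ bound)
a_3 = 1: 883/287  (≤ bound)
a_4 = 1: 1726/561  (≤ bound)
a_5 = 1: 2609/848  (≤ bound)
a_6 = 1: 4335/1409  (> 1332, stop)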